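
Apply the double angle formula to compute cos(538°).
cos(538°) = cos²269° - sin²269° = -0.9994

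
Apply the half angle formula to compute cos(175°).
cos(175°) = -√((1 + cos 350°)/2) = -0.9962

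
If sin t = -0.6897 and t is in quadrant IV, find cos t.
cos t = 0.7241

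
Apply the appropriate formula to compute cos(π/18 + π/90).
cos(π/18 + π/90) = cos π/18 cos π/90 - sin π/18 sin π/90 = 0.9781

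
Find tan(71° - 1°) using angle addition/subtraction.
tan(71° - 1°) = (tan 71° - tan 1°)/(1 + tan 71° tan 1°) = 2.747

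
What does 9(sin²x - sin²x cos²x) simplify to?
9(sin²x - sin²x cos²x) = 9(sin⁴x) (using Factoring)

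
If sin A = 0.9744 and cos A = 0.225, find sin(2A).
sin(2A) = 2 sin A cos A = 0.4385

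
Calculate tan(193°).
tan(193°) = 0.2309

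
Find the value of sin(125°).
sin(125°) = 0.8192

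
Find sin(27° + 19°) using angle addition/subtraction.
sin(27° + 19°) = sin 27° cos 19° + cos 27° sin 19° = 0.7193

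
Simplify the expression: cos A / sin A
cos A / sin A = cot A (using Quotient identity)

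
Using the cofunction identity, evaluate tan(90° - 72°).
tan(90° - 72°) = cot(72°) = 0.3249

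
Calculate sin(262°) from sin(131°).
sin(262°) = 2 sin 131° cos 131° = -0.9903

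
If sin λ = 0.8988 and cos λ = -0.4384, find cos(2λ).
cos(2λ) = cos²λ - sin²λ = -0.6156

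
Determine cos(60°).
cos(60°) = 1/2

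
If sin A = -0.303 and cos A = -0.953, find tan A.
tan A = sin A / cos A = 0.3179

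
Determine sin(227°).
sin(227°) = -0.7314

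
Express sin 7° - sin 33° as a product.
sin 7° - sin 33° = 2 cos(20°) sin(-13°)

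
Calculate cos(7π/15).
cos(7π/15) = 0.1045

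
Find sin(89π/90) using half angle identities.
sin(89π/90) = √((1 - cos 89π/45)/2) = 0.0349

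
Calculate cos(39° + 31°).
cos(39° + 31°) = cos 39° cos 31° - sin 39° sin 31° = 0.342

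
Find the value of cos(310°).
cos(310°) = 0.6428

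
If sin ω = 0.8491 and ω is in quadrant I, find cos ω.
cos ω = 0.5282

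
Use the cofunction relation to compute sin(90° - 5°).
sin(90° - 5°) = cos(5°) = 0.9962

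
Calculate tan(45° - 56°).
tan(45° - 56°) = (tan 45° - tan 56°)/(1 + tan 45° tan 56°) = -0.1944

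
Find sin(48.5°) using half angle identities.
sin(48.5°) = √((1 - cos 97°)/2) = 0.749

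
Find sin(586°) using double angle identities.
sin(586°) = 2 sin 293° cos 293° = -0.7193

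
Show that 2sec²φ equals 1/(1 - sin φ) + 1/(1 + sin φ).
RHS = [(1 + sin φ) + (1 - sin φ)] / [(1 - sin φ)(1 + sin φ)] = 2/(1 - sin²φ) = 2/cos²φ = 2sec²φ = LHS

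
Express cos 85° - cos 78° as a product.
cos 85° - cos 78° = -2 sin(81.5°) sin(3.5°)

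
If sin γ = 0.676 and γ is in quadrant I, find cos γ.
cos γ = 0.7369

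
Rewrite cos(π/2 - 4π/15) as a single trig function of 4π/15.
cos(π/2 - 4π/15) = sin(4π/15)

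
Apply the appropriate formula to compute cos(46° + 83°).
cos(46° + 83°) = cos 46° cos 83° - sin 46° sin 83° = -0.6293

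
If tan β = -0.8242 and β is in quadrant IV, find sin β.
sin β = -0.636 (using tan²β + 1 = sec²β)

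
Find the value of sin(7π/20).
sin(7π/20) = 0.891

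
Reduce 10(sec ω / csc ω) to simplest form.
10(sec ω / csc ω) = 10(tan ω) (using Reciprocal identities)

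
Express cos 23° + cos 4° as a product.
cos 23° + cos 4° = 2 cos(13.5°) cos(9.5°)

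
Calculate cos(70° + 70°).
cos(70° + 70°) = cos 70° cos 70° - sin 70° sin 70° = -0.766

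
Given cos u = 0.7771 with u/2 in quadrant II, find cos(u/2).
cos(u/2) = ±√((1 + cos u)/2); negative since u/2 ∈ QII, so cos(u/2) = -0.9426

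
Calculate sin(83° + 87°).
sin(83° + 87°) = sin 83° cos 87° + cos 83° sin 87° = 0.1736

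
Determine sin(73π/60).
sin(73π/60) = -0.6293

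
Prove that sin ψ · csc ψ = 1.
LHS = sin ψ · (1/sin ψ) = 1 = RHS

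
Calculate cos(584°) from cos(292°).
cos(584°) = cos²292° - sin²292° = -0.7193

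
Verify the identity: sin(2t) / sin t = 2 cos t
LHS = 2 sin t cos t / sin t = 2 cos t = RHS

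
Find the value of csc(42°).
csc(42°) = 1.494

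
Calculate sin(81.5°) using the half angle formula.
sin(81.5°) = √((1 - cos 163°)/2) = 0.989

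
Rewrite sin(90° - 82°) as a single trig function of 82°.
sin(90° - 82°) = cos(82°)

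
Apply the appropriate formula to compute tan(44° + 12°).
tan(44° + 12°) = (tan 44° + tan 12°)/(1 - tan 44° tan 12°) = 1.483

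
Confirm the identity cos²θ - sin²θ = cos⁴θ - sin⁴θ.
RHS = (cos²θ - sin²θ)(cos²θ + sin²θ) = (cos²θ - sin²θ) · 1 = cos²θ - sin²θ = LHS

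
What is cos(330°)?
cos(330°) = √3/2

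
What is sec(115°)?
sec(115°) = -2.366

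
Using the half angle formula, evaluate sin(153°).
sin(153°) = √((1 - cos 306°)/2) = 0.454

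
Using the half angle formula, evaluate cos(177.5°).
cos(177.5°) = -√((1 + cos 355°)/2) = -0.999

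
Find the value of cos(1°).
cos(1°) = 0.9998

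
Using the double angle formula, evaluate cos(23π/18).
cos(23π/18) = cos²23π/36 - sin²23π/36 = -0.6428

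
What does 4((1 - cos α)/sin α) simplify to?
4((1 - cos α)/sin α) = 4(tan(α/2)) (using Half angle)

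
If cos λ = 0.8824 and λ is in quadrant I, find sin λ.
sin λ = 0.4705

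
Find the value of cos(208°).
cos(208°) = -0.8829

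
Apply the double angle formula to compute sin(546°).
sin(546°) = 2 sin 273° cos 273° = -0.1045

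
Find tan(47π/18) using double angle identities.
tan(47π/18) = 2 tan 47π/36 / (1 - tan²47π/36) = -2.747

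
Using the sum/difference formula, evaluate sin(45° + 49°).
sin(45° + 49°) = sin 45° cos 49° + cos 45° sin 49° = 0.9976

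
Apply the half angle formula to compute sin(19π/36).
sin(19π/36) = √((1 - cos 19π/18)/2) = 0.9962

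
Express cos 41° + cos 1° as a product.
cos 41° + cos 1° = 2 cos(21°) cos(20°)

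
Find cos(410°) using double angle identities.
cos(410°) = cos²205° - sin²205° = 0.6428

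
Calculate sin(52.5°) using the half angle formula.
sin(52.5°) = √((1 - cos 105°)/2) = 0.7934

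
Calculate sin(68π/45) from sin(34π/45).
sin(68π/45) = 2 sin 34π/45 cos 34π/45 = -0.9994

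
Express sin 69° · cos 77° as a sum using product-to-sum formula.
sin 69° cos 77° = (1/2)[sin(69°+77°) + sin(69°-77°)]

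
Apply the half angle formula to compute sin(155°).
sin(155°) = √((1 - cos 310°)/2) = 0.4226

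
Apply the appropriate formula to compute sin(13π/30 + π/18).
sin(13π/30 + π/18) = sin 13π/30 cos π/18 + cos 13π/30 sin π/18 = 0.9994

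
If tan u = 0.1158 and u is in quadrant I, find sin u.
sin u = 0.115 (using tan²u + 1 = sec²u)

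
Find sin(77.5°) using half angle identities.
sin(77.5°) = √((1 - cos 155°)/2) = 0.9763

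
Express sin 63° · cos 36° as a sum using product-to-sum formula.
sin 63° cos 36° = (1/2)[sin(63°+36°) + sin(63°-36°)]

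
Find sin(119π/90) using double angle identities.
sin(119π/90) = 2 sin 119π/180 cos 119π/180 = -0.848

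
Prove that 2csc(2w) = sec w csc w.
LHS = 2/sin(2w) = 2/(2 sin w cos w) = 1/(sin w cos w) = (1/cos w)(1/sin w) = sec w csc w = RHS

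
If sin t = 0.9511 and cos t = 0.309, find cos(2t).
cos(2t) = cos²t - sin²t = -0.8091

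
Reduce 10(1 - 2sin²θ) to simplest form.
10(1 - 2sin²θ) = 10(cos(2θ)) (using Double angle)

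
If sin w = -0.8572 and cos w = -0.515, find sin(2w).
sin(2w) = 2 sin w cos w = 0.8829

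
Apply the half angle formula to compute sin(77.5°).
sin(77.5°) = √((1 - cos 155°)/2) = 0.9763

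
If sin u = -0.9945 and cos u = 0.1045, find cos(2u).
cos(2u) = cos²u - sin²u = -0.9781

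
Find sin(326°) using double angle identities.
sin(326°) = 2 sin 163° cos 163° = -0.5592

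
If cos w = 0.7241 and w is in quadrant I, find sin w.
sin w = 0.6897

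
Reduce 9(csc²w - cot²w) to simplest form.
9(csc²w - cot²w) = 9 (using Pythagorean identity)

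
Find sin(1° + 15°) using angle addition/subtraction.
sin(1° + 15°) = sin 1° cos 15° + cos 1° sin 15° = 0.2756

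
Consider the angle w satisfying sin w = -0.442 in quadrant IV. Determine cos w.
cos w = √(1 - sin²w) = 0.897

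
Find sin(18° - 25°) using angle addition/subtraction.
sin(18° - 25°) = sin 18° cos 25° - cos 18° sin 25° = -0.1219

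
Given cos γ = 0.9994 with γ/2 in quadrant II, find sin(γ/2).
sin(γ/2) = ±√((1 - cos γ)/2); positive since γ/2 ∈ QII, so sin(γ/2) = 0.01732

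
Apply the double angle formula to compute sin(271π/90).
sin(271π/90) = 2 sin 271π/180 cos 271π/180 = -0.0349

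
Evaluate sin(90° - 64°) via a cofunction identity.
sin(90° - 64°) = cos(64°) = 0.4384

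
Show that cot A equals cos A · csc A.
RHS = cos A · (1/sin A) = cos A/sin A = cot A = LHS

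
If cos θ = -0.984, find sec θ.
sec θ = 1/cos θ = -1.016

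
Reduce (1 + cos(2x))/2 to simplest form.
(1 + cos(2x))/2 = cos²x (using Power reduction)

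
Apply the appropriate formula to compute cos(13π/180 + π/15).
cos(13π/180 + π/15) = cos 13π/180 cos π/15 - sin 13π/180 sin π/15 = 0.9063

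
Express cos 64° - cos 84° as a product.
cos 64° - cos 84° = -2 sin(74°) sin(-10°)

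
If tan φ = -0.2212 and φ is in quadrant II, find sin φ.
sin φ = 0.216 (using tan²φ + 1 = sec²φ)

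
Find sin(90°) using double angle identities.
sin(90°) = 2 sin 45° cos 45° = 1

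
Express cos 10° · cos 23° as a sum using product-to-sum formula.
cos 10° cos 23° = (1/2)[cos(10°-23°) + cos(10°+23°)]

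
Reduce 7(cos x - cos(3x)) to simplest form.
7(cos x - cos(3x)) = 7(2 sin(2x) sin x) (using Sum-to-product)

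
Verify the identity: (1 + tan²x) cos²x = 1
LHS = sec²x · cos²x = (1/cos²x) · cos²x = 1 = RHS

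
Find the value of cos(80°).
cos(80°) = 0.1736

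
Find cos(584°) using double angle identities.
cos(584°) = cos²292° - sin²292° = -0.7193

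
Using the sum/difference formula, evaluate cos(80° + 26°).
cos(80° + 26°) = cos 80° cos 26° - sin 80° sin 26° = -0.2756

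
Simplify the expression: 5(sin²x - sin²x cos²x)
5(sin²x - sin²x cos²x) = 5(sin⁴x) (using Factoring)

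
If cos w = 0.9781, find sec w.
sec w = 1/cos w = 1.022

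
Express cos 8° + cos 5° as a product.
cos 8° + cos 5° = 2 cos(6.5°) cos(1.5°)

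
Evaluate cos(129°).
cos(129°) = -0.6293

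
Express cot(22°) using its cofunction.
cot(22°) = tan(90° - 22°) = tan(68°)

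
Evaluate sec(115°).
sec(115°) = -2.366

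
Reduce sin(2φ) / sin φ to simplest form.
sin(2φ) / sin φ = 2 cos φ (using Double angle)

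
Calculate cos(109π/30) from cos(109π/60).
cos(109π/30) = cos²109π/60 - sin²109π/60 = 0.4067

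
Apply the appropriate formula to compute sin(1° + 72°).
sin(1° + 72°) = sin 1° cos 72° + cos 1° sin 72° = 0.9563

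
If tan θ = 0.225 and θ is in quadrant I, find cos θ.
cos θ = 0.9756 (using tan²θ + 1 = sec²θ)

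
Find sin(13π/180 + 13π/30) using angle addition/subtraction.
sin(13π/180 + 13π/30) = sin 13π/180 cos 13π/30 + cos 13π/180 sin 13π/30 = 0.9998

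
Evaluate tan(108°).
tan(108°) = -3.078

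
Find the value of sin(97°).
sin(97°) = 0.9925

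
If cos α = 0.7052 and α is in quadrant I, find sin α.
sin α = 0.709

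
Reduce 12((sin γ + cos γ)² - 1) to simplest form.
12((sin γ + cos γ)² - 1) = 12(sin(2γ)) (using Pythagorean + double angle)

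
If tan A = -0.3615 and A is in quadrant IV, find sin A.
sin A = -0.34 (using tan²A + 1 = sec²A)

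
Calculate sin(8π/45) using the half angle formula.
sin(8π/45) = √((1 - cos 16π/45)/2) = 0.5299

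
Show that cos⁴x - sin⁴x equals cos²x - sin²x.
LHS = (cos²x - sin²x)(cos²x + sin²x) = (cos²x - sin²x) · 1 = cos²x - sin²x = RHS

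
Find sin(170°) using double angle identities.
sin(170°) = 2 sin 85° cos 85° = 0.1736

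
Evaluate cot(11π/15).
cot(11π/15) = -0.9004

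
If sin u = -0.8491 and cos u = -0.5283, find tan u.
tan u = sin u / cos u = 1.607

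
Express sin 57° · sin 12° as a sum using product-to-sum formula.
sin 57° sin 12° = (1/2)[cos(57°-12°) - cos(57°+12°)]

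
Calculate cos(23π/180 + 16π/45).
cos(23π/180 + 16π/45) = cos 23π/180 cos 16π/45 - sin 23π/180 sin 16π/45 = 0.05234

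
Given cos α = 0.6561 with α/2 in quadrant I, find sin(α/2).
sin(α/2) = ±√((1 - cos α)/2); positive since α/2 ∈ QI, so sin(α/2) = 0.4147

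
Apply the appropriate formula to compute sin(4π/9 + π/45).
sin(4π/9 + π/45) = sin 4π/9 cos π/45 + cos 4π/9 sin π/45 = 0.9945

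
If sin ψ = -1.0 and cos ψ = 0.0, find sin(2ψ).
sin(2ψ) = 2 sin ψ cos ψ = 0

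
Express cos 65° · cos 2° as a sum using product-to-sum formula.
cos 65° cos 2° = (1/2)[cos(65°-2°) + cos(65°+2°)]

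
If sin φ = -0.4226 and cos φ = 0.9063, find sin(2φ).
sin(2φ) = 2 sin φ cos φ = -0.766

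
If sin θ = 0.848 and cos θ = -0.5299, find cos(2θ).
cos(2θ) = cos²θ - sin²θ = -0.4383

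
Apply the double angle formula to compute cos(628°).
cos(628°) = cos²314° - sin²314° = -0.0349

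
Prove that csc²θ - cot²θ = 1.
LHS = 1/sin²θ - cos²θ/sin²θ = (1 - cos²θ)/sin²θ = sin²θ/sin²θ = 1 = RHS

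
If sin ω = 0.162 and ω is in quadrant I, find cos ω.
cos ω = 0.9868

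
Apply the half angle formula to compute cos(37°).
cos(37°) = √((1 + cos 74°)/2) = 0.7986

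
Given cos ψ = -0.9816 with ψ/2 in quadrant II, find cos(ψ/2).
cos(ψ/2) = ±√((1 + cos ψ)/2); negative since ψ/2 ∈ QII, so cos(ψ/2) = -0.09592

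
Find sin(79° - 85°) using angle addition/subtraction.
sin(79° - 85°) = sin 79° cos 85° - cos 79° sin 85° = -0.1045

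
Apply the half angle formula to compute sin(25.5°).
sin(25.5°) = √((1 - cos 51°)/2) = 0.4305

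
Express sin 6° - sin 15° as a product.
sin 6° - sin 15° = 2 cos(10.5°) sin(-4.5°)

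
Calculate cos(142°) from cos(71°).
cos(142°) = cos²71° - sin²71° = -0.788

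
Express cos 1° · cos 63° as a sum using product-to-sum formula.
cos 1° cos 63° = (1/2)[cos(1°-63°) + cos(1°+63°)]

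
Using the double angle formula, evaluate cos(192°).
cos(192°) = cos²96° - sin²96° = -0.9781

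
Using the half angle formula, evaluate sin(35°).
sin(35°) = √((1 - cos 70°)/2) = 0.5736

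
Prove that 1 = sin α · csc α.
RHS = sin α · (1/sin α) = 1 = LHS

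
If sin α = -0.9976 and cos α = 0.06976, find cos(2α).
cos(2α) = cos²α - sin²α = -0.9903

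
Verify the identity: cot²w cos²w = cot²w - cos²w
RHS = cos²w/sin²w - cos²w = cos²w(1/sin²w - 1) = cos²w · (1 - sin²w)/sin²w = cos²w · cos²w/sin²w = cos²w · cot²w = LHS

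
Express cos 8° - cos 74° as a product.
cos 8° - cos 74° = -2 sin(41°) sin(-33°)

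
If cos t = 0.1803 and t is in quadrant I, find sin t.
sin t = 0.9836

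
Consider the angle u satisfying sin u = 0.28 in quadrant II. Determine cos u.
cos u = ±√(1 - sin²u) = -0.96 (negative in QII)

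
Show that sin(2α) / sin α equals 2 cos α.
LHS = 2 sin α cos α / sin α = 2 cos α = RHS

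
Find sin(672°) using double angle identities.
sin(672°) = 2 sin 336° cos 336° = -0.7431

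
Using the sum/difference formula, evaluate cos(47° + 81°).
cos(47° + 81°) = cos 47° cos 81° - sin 47° sin 81° = -0.6157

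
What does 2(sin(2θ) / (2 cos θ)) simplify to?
2(sin(2θ) / (2 cos θ)) = 2(sin θ) (using Double angle)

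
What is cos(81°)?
cos(81°) = 0.1564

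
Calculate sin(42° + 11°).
sin(42° + 11°) = sin 42° cos 11° + cos 42° sin 11° = 0.7986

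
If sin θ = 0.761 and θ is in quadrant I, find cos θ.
cos θ = 0.6488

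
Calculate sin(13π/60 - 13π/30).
sin(13π/60 - 13π/30) = sin 13π/60 cos 13π/30 - cos 13π/60 sin 13π/30 = -0.6293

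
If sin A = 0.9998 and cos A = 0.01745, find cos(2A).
cos(2A) = cos²A - sin²A = -0.9993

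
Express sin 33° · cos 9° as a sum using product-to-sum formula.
sin 33° cos 9° = (1/2)[sin(33°+9°) + sin(33°-9°)]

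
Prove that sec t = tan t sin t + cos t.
RHS = sin²t/cos t + cos t = (sin²t + cos²t)/cos t = 1/cos t = sec t = LHS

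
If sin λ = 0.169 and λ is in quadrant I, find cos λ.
cos λ = 0.9856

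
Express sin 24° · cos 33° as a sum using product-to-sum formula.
sin 24° cos 33° = (1/2)[sin(24°+33°) + sin(24°-33°)]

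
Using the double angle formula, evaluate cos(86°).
cos(86°) = cos²43° - sin²43° = 0.06976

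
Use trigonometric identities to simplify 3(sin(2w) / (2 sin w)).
3(sin(2w) / (2 sin w)) = 3(cos w) (using Double angle)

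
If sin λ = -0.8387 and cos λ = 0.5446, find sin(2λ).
sin(2λ) = 2 sin λ cos λ = -0.9135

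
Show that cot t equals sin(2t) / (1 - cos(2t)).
RHS = 2 sin t cos t / (2sin²t) = cos t/sin t = cot t = LHS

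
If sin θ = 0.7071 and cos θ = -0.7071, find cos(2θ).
cos(2θ) = cos²θ - sin²θ = 0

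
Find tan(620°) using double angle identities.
tan(620°) = 2 tan 310° / (1 - tan²310°) = 5.671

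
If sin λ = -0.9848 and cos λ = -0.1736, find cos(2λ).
cos(2λ) = cos²λ - sin²λ = -0.9397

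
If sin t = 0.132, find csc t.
csc t = 1/sin t = 7.576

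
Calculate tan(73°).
tan(73°) = 3.271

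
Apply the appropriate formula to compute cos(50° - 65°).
cos(50° - 65°) = cos 50° cos 65° + sin 50° sin 65° = (√6+√2)/4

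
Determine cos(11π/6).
cos(11π/6) = √3/2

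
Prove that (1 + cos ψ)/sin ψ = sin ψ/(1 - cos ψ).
RHS = sin ψ(1 + cos ψ) / ((1 - cos ψ)(1 + cos ψ)) = sin ψ(1 + cos ψ) / (1 - cos²ψ) = sin ψ(1 + cos ψ) / sin²ψ = (1 + cos ψ)/sin ψ = LHS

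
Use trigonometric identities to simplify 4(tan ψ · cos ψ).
4(tan ψ · cos ψ) = 4(sin ψ) (using Quotient identity)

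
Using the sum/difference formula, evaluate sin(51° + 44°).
sin(51° + 44°) = sin 51° cos 44° + cos 51° sin 44° = 0.9962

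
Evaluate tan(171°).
tan(171°) = -0.1584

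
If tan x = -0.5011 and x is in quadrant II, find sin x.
sin x = 0.448 (using tan²x + 1 = sec²x)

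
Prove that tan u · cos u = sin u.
LHS = (sin u/cos u) · cos u = sin u = RHS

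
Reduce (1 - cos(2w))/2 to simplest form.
(1 - cos(2w))/2 = sin²w (using Power reduction)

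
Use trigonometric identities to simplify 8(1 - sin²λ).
8(1 - sin²λ) = 8(cos²λ) (using Pythagorean identity)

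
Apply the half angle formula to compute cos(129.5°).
cos(129.5°) = -√((1 + cos 259°)/2) = -0.6361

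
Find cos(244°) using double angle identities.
cos(244°) = cos²122° - sin²122° = -0.4384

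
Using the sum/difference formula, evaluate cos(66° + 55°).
cos(66° + 55°) = cos 66° cos 55° - sin 66° sin 55° = -0.515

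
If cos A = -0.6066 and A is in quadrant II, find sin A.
sin A = 0.795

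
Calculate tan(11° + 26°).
tan(11° + 26°) = (tan 11° + tan 26°)/(1 - tan 11° tan 26°) = 0.7536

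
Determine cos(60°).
cos(60°) = 1/2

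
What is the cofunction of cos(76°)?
cos(76°) = sin(90° - 76°) = sin(14°)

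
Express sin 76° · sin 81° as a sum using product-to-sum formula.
sin 76° sin 81° = (1/2)[cos(76°-81°) - cos(76°+81°)]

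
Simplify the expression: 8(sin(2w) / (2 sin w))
8(sin(2w) / (2 sin w)) = 8(cos w) (using Double angle)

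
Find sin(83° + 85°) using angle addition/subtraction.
sin(83° + 85°) = sin 83° cos 85° + cos 83° sin 85° = 0.2079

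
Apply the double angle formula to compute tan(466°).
tan(466°) = 2 tan 233° / (1 - tan²233°) = -3.487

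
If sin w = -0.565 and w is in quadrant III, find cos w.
cos w = -0.8251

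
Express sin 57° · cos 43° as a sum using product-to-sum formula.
sin 57° cos 43° = (1/2)[sin(57°+43°) + sin(57°-43°)]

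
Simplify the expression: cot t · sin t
cot t · sin t = cos t (using Quotient identity)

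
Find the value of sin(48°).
sin(48°) = 0.7431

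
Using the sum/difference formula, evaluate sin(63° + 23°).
sin(63° + 23°) = sin 63° cos 23° + cos 63° sin 23° = 0.9976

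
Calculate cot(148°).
cot(148°) = -1.6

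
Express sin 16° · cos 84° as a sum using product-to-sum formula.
sin 16° cos 84° = (1/2)[sin(16°+84°) + sin(16°-84°)]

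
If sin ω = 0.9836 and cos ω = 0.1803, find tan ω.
tan ω = sin ω / cos ω = 5.455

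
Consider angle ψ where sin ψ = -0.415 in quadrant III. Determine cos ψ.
cos ψ = ±√(1 - sin²ψ) = -0.9098 (negative in QIII)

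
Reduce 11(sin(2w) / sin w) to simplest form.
11(sin(2w) / sin w) = 11(2 cos w) (using Double angle)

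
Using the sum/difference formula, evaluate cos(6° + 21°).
cos(6° + 21°) = cos 6° cos 21° - sin 6° sin 21° = 0.891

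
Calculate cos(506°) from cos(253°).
cos(506°) = cos²253° - sin²253° = -0.829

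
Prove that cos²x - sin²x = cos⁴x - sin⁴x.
RHS = (cos²x - sin²x)(cos²x + sin²x) = (cos²x - sin²x) · 1 = cos²x - sin²x = LHS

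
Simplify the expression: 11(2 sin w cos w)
11(2 sin w cos w) = 11(sin(2w)) (using Double angle)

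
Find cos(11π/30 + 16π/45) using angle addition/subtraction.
cos(11π/30 + 16π/45) = cos 11π/30 cos 16π/45 - sin 11π/30 sin 16π/45 = -0.6428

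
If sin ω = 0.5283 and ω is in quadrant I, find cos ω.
cos ω = 0.8491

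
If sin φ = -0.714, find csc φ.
csc φ = 1/sin φ = -1.401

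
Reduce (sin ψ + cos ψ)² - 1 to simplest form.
(sin ψ + cos ψ)² - 1 = sin(2ψ) (using Pythagorean + double angle)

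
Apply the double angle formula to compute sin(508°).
sin(508°) = 2 sin 254° cos 254° = 0.5299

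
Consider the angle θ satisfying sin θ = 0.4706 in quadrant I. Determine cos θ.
cos θ = √(1 - sin²θ) = 0.8823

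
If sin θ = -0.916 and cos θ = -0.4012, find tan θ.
tan θ = sin θ / cos θ = 2.283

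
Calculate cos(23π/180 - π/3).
cos(23π/180 - π/3) = cos 23π/180 cos π/3 + sin 23π/180 sin π/3 = 0.7986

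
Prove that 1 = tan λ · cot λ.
RHS = (sin λ/cos λ) · (cos λ/sin λ) = 1 = LHS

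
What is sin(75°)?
sin(75°) = (√6+√2)/4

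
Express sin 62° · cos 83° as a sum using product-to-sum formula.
sin 62° cos 83° = (1/2)[sin(62°+83°) + sin(62°-83°)]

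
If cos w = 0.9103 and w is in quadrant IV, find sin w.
sin w = -0.4139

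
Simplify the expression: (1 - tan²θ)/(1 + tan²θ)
(1 - tan²θ)/(1 + tan²θ) = cos(2θ) (using Double angle)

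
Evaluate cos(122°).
cos(122°) = -0.5299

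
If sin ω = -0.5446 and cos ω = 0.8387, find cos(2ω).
cos(2ω) = cos²ω - sin²ω = 0.4068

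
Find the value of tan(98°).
tan(98°) = -7.115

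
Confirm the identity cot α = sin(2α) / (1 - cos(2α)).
RHS = 2 sin α cos α / (2sin²α) = cos α/sin α = cot α = LHS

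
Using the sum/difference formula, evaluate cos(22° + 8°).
cos(22° + 8°) = cos 22° cos 8° - sin 22° sin 8° = √3/2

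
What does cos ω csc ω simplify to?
cos ω csc ω = cot ω (using Reciprocal + quotient)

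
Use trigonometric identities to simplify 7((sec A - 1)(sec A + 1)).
7((sec A - 1)(sec A + 1)) = 7(tan²A) (using Diff. of squares)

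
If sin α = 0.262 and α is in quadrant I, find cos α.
cos α = 0.9651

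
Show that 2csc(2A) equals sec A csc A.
LHS = 2/sin(2A) = 2/(2 sin A cos A) = 1/(sin A cos A) = (1/cos A)(1/sin A) = sec A csc A = RHS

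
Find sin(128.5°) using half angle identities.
sin(128.5°) = √((1 - cos 257°)/2) = 0.7826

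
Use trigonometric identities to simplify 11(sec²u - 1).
11(sec²u - 1) = 11(tan²u) (using Pythagorean identity)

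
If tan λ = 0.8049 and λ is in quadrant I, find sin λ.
sin λ = 0.627 (using tan²λ + 1 = sec²λ)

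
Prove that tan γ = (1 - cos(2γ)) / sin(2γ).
RHS = 2sin²γ / (2 sin γ cos γ) = sin γ/cos γ = tan γ = LHS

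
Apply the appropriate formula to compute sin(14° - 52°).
sin(14° - 52°) = sin 14° cos 52° - cos 14° sin 52° = -0.6157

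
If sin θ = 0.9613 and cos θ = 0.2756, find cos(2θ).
cos(2θ) = cos²θ - sin²θ = -0.8481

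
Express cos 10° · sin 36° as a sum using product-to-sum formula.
cos 10° sin 36° = (1/2)[sin(10°+36°) - sin(10°-36°)]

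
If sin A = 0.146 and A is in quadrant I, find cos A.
cos A = 0.9893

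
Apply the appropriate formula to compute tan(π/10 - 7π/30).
tan(π/10 - 7π/30) = (tan π/10 - tan 7π/30)/(1 + tan π/10 tan 7π/30) = -0.4452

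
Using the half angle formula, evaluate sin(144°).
sin(144°) = √((1 - cos 288°)/2) = 0.5878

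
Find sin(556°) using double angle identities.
sin(556°) = 2 sin 278° cos 278° = -0.2756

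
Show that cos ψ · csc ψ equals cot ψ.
LHS = cos ψ · (1/sin ψ) = cos ψ/sin ψ = cot ψ = RHS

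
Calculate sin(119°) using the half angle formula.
sin(119°) = √((1 - cos 238°)/2) = 0.8746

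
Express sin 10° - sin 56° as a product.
sin 10° - sin 56° = 2 cos(33°) sin(-23°)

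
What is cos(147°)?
cos(147°) = -0.8387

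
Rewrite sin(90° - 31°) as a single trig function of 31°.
sin(90° - 31°) = cos(31°)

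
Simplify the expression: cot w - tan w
cot w - tan w = 2 cot(2w) (using Double angle)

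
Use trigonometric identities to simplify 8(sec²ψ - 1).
8(sec²ψ - 1) = 8(tan²ψ) (using Pythagorean identity)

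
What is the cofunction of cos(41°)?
cos(41°) = sin(90° - 41°) = sin(49°)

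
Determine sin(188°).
sin(188°) = -0.1392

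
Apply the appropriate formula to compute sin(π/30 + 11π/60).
sin(π/30 + 11π/60) = sin π/30 cos 11π/60 + cos π/30 sin 11π/60 = 0.6293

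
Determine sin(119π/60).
sin(119π/60) = -0.05234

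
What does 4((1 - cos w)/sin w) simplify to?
4((1 - cos w)/sin w) = 4(tan(w/2)) (using Half angle)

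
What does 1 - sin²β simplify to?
1 - sin²β = cos²β (using Pythagorean identity)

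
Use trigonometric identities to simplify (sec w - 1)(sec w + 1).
(sec w - 1)(sec w + 1) = tan²w (using Diff. of squares)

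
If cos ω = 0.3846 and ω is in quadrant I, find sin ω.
sin ω = 0.9231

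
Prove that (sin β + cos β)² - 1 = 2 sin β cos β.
LHS = sin²β + 2 sin β cos β + cos²β - 1 = (sin²β + cos²β) + 2 sin β cos β - 1 = 1 + 2 sin β cos β - 1 = 2 sin β cos β = RHS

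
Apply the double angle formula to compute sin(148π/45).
sin(148π/45) = 2 sin 74π/45 cos 74π/45 = -0.788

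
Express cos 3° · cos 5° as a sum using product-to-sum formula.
cos 3° cos 5° = (1/2)[cos(3°-5°) + cos(3°+5°)]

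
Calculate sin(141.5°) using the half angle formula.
sin(141.5°) = √((1 - cos 283°)/2) = 0.6225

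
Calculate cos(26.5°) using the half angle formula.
cos(26.5°) = √((1 + cos 53°)/2) = 0.8949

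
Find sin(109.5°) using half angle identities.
sin(109.5°) = √((1 - cos 219°)/2) = 0.9426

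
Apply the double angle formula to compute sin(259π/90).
sin(259π/90) = 2 sin 259π/180 cos 259π/180 = 0.3746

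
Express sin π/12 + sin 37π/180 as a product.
sin π/12 + sin 37π/180 = 2 sin(13π/90) cos(-11π/180)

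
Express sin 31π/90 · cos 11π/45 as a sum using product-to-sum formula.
sin 31π/90 cos 11π/45 = (1/2)[sin(31π/90+11π/45) + sin(31π/90-11π/45)]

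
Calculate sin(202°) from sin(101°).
sin(202°) = 2 sin 101° cos 101° = -0.3746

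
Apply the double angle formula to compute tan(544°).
tan(544°) = 2 tan 272° / (1 - tan²272°) = 0.06993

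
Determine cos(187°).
cos(187°) = -0.9925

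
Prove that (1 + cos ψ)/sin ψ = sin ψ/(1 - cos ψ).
RHS = sin ψ(1 + cos ψ) / ((1 - cos ψ)(1 + cos ψ)) = sin ψ(1 + cos ψ) / (1 - cos²ψ) = sin ψ(1 + cos ψ) / sin²ψ = (1 + cos ψ)/sin ψ = LHS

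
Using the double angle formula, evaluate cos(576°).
cos(576°) = cos²288° - sin²288° = -0.809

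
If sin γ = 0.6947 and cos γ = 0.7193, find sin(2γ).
sin(2γ) = 2 sin γ cos γ = 0.9994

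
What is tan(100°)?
tan(100°) = -5.671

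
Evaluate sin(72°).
sin(72°) = 0.9511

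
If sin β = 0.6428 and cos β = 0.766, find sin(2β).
sin(2β) = 2 sin β cos β = 0.9848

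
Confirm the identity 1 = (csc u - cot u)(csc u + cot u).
RHS = csc²u - cot²u = (1 + cot²u) - cot²u = 1 = LHS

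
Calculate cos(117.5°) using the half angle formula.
cos(117.5°) = -√((1 + cos 235°)/2) = -0.4617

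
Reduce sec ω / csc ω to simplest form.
sec ω / csc ω = tan ω (using Reciprocal identities)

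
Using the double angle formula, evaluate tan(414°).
tan(414°) = 2 tan 207° / (1 - tan²207°) = 1.376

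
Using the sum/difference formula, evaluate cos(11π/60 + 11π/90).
cos(11π/60 + 11π/90) = cos 11π/60 cos 11π/90 - sin 11π/60 sin 11π/90 = 0.5736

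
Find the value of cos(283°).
cos(283°) = 0.225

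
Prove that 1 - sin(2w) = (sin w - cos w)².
RHS = sin²w - 2 sin w cos w + cos²w = (sin²w + cos²w) - 2 sin w cos w = 1 - sin(2w) = LHS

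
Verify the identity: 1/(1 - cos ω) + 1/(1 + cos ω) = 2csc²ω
LHS = [(1 + cos ω) + (1 - cos ω)] / [(1 - cos ω)(1 + cos ω)] = 2/(1 - cos²ω) = 2/sin²ω = 2csc²ω = RHS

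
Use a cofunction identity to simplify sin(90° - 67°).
sin(90° - 67°) = cos(67°)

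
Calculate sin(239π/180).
sin(239π/180) = -0.8572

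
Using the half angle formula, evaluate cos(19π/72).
cos(19π/72) = √((1 + cos 19π/36)/2) = 0.6756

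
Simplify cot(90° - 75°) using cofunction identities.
cot(90° - 75°) = tan(75°)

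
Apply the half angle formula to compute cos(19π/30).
cos(19π/30) = -√((1 + cos 19π/15)/2) = -0.4067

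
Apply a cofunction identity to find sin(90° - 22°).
sin(90° - 22°) = cos(22°) = 0.9272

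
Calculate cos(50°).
cos(50°) = 0.6428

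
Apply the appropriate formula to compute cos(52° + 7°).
cos(52° + 7°) = cos 52° cos 7° - sin 52° sin 7° = 0.515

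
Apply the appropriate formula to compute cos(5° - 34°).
cos(5° - 34°) = cos 5° cos 34° + sin 5° sin 34° = 0.8746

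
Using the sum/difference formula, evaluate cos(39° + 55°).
cos(39° + 55°) = cos 39° cos 55° - sin 39° sin 55° = -0.06976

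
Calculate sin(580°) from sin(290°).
sin(580°) = 2 sin 290° cos 290° = -0.6428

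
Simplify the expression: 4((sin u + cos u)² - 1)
4((sin u + cos u)² - 1) = 4(sin(2u)) (using Pythagorean + double angle)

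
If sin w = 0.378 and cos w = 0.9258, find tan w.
tan w = sin w / cos w = 0.4083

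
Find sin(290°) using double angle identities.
sin(290°) = 2 sin 145° cos 145° = -0.9397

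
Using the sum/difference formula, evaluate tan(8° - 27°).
tan(8° - 27°) = (tan 8° - tan 27°)/(1 + tan 8° tan 27°) = -0.3443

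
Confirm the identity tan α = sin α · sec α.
RHS = sin α · (1/cos α) = sin α/cos α = tan α = LHS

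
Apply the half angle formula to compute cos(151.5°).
cos(151.5°) = -√((1 + cos 303°)/2) = -0.8788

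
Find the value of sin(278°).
sin(278°) = -0.9903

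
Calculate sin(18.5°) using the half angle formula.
sin(18.5°) = √((1 - cos 37°)/2) = 0.3173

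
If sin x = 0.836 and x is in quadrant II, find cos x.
cos x = -0.5487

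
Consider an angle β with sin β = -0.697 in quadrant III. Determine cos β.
cos β = ±√(1 - sin²β) = -0.7171 (negative in QIII)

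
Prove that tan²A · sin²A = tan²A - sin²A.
RHS = sin²A/cos²A - sin²A = sin²A(1/cos²A - 1) = sin²A · (1 - cos²A)/cos²A = sin²A · sin²A/cos²A = sin²A · tan²A = LHS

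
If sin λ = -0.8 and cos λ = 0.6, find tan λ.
tan λ = sin λ / cos λ = -1.333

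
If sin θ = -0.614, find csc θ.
csc θ = 1/sin θ = -1.629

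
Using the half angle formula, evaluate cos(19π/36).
cos(19π/36) = -√((1 + cos 19π/18)/2) = -0.08716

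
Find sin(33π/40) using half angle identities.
sin(33π/40) = √((1 - cos 33π/20)/2) = 0.5225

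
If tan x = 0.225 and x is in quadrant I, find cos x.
cos x = 0.9756 (using tan²x + 1 = sec²x)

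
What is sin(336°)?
sin(336°) = -0.4067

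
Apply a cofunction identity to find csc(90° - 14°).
csc(90° - 14°) = sec(14°) = 1.031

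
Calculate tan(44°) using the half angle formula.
tan(44°) = sin 88° / (1 + cos 88°) = 0.9657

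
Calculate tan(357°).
tan(357°) = -0.05241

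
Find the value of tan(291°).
tan(291°) = -2.605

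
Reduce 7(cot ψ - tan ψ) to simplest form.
7(cot ψ - tan ψ) = 7(2 cot(2ψ)) (using Double angle)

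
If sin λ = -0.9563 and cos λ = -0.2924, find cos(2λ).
cos(2λ) = cos²λ - sin²λ = -0.829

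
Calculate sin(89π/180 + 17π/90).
sin(89π/180 + 17π/90) = sin 89π/180 cos 17π/90 + cos 89π/180 sin 17π/90 = 0.8387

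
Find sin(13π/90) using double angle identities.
sin(13π/90) = 2 sin 13π/180 cos 13π/180 = 0.4384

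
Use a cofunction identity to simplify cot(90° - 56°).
cot(90° - 56°) = tan(56°)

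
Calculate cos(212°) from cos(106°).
cos(212°) = cos²106° - sin²106° = -0.848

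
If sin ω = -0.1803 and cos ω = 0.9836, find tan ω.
tan ω = sin ω / cos ω = -0.1833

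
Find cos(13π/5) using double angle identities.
cos(13π/5) = cos²13π/10 - sin²13π/10 = -0.309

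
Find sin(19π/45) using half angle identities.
sin(19π/45) = √((1 - cos 38π/45)/2) = 0.9703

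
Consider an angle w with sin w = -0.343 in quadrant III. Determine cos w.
cos w = ±√(1 - sin²w) = -0.9393 (negative in QIII)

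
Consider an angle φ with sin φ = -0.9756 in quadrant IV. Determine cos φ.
cos φ = √(1 - sin²φ) = 0.2196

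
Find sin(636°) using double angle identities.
sin(636°) = 2 sin 318° cos 318° = -0.9945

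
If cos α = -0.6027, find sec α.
sec α = 1/cos α = -1.659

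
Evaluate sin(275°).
sin(275°) = -0.9962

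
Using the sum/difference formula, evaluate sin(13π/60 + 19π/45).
sin(13π/60 + 19π/45) = sin 13π/60 cos 19π/45 + cos 13π/60 sin 19π/45 = 0.9063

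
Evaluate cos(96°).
cos(96°) = -0.1045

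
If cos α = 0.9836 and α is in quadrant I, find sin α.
sin α = 0.1804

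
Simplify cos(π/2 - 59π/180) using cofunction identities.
cos(π/2 - 59π/180) = sin(59π/180)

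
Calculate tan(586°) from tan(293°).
tan(586°) = 2 tan 293° / (1 - tan²293°) = 1.036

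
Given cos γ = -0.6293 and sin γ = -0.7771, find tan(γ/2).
tan(γ/2) = sin γ / (1 + cos γ) = -2.096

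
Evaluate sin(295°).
sin(295°) = -0.9063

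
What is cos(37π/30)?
cos(37π/30) = -0.7431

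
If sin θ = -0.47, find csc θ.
csc θ = 1/sin θ = -2.128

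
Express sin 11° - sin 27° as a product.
sin 11° - sin 27° = 2 cos(19°) sin(-8°)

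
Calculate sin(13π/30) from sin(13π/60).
sin(13π/30) = 2 sin 13π/60 cos 13π/60 = 0.9781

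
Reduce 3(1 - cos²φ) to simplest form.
3(1 - cos²φ) = 3(sin²φ) (using Pythagorean identity)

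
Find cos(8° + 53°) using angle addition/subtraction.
cos(8° + 53°) = cos 8° cos 53° - sin 8° sin 53° = 0.4848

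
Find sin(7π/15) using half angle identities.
sin(7π/15) = √((1 - cos 14π/15)/2) = 0.9945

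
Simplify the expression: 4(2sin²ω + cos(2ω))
4(2sin²ω + cos(2ω)) = 4 (using Double angle)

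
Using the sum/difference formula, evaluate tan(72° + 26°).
tan(72° + 26°) = (tan 72° + tan 26°)/(1 - tan 72° tan 26°) = -7.115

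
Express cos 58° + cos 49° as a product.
cos 58° + cos 49° = 2 cos(53.5°) cos(4.5°)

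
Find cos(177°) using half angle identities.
cos(177°) = -√((1 + cos 354°)/2) = -0.9986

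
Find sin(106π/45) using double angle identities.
sin(106π/45) = 2 sin 53π/45 cos 53π/45 = 0.8988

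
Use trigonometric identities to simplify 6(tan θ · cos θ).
6(tan θ · cos θ) = 6(sin θ) (using Quotient identity)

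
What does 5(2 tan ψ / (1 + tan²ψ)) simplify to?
5(2 tan ψ / (1 + tan²ψ)) = 5(sin(2ψ)) (using Double angle)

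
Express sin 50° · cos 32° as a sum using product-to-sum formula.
sin 50° cos 32° = (1/2)[sin(50°+32°) + sin(50°-32°)]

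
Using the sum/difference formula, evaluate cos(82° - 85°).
cos(82° - 85°) = cos 82° cos 85° + sin 82° sin 85° = 0.9986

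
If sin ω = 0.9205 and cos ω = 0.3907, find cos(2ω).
cos(2ω) = cos²ω - sin²ω = -0.6947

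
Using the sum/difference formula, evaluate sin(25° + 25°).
sin(25° + 25°) = sin 25° cos 25° + cos 25° sin 25° = 0.766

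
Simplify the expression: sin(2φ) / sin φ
sin(2φ) / sin φ = 2 cos φ (using Double angle)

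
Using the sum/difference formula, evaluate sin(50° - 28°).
sin(50° - 28°) = sin 50° cos 28° - cos 50° sin 28° = 0.3746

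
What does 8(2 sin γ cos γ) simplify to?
8(2 sin γ cos γ) = 8(sin(2γ)) (using Double angle)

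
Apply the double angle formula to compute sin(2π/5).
sin(2π/5) = 2 sin π/5 cos π/5 = 0.9511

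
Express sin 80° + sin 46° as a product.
sin 80° + sin 46° = 2 sin(63°) cos(17°)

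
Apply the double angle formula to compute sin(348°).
sin(348°) = 2 sin 174° cos 174° = -0.2079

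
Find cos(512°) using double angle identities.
cos(512°) = cos²256° - sin²256° = -0.8829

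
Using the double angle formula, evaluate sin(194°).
sin(194°) = 2 sin 97° cos 97° = -0.2419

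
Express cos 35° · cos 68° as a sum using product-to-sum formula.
cos 35° cos 68° = (1/2)[cos(35°-68°) + cos(35°+68°)]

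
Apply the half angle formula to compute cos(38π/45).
cos(38π/45) = -√((1 + cos 76π/45)/2) = -0.8829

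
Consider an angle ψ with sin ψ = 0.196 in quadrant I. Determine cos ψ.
cos ψ = √(1 - sin²ψ) = 0.9806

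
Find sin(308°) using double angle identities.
sin(308°) = 2 sin 154° cos 154° = -0.788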